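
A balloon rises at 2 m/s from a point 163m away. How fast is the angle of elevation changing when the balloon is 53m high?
0.011097 rad/s

tan(θ) = y/163
sec²(θ) · dθ/dt = (1/163) · dy/dt
dθ/dt = cos²(θ)/163 · 2 = 163/(163² + 53²) · 2
dθ/dt = 0.011097 rad/s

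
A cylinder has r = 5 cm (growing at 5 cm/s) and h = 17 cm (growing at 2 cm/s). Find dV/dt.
900π cm³/s

V = πr²h
dV/dt = 2πrh·dr/dt + πr²·dh/dt
= 2π(5)(17)(5) + π(5)²(2)
= 900π cm³/s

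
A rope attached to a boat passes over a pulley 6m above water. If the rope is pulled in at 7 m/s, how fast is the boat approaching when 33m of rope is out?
77√13/39 ≈ 7.119 m/s

rope² = x² + 6²
x = √(33² - 6²) = 9√13
dx/dt = (rope/x) · d(rope)/dt = (33/(9√13)) · (-7) = -77√13/39 m/s
The boat approaches at 77√13/39 ≈ 7.119 m/s.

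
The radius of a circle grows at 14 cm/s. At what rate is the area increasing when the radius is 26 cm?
728π cm²/s

A = πr²
dA/dt = 2πr · dr/dt = 2π(26)(14) = 728π cm²/s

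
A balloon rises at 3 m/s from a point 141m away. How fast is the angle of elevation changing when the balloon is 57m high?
0.018288 rad/s

tan(θ) = y/141
sec²(θ) · dθ/dt = (1/141) · dy/dt
dθ/dt = cos²(θ)/141 · 3 = 141/(141² + 57²) · 3
dθ/dt = 0.018288 rad/s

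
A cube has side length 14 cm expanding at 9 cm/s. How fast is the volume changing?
5292 cm³/s

V = s³
dV/dt = 3s² · ds/dt = 3·14²·9 = 5292 cm³/s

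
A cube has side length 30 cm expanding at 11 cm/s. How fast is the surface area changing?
3960 cm²/s

A = 6s²
dA/dt = 12s · ds/dt = 12·30·11 = 3960 cm²/s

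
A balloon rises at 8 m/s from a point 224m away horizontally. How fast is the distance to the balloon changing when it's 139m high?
1112√69497/69497 ≈ 4.218 m/s

z² = 224² + y²
z = √(224² + 139²) = √69497
dz/dt = y/z · dy/dt = 139/√69497 · 8 = 1112√69497/69497 ≈ 4.218 m/s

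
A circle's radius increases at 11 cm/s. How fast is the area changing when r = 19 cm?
418π cm²/s

A = πr²
dA/dt = 2πr · dr/dt = 2π(19)(11) = 418π cm²/s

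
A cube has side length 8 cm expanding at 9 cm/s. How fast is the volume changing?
1728 cm³/s

V = s³
dV/dt = 3s² · ds/dt = 3·8²·9 = 1728 cm³/s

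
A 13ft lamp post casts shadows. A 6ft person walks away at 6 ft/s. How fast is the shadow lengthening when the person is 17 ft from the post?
36/7 ft/s

By similar triangles: 13/(x+s) = 6/s
Solving: s = 6x/7
ds/dt = 6/7 · dx/dt = 6/7 · 6 = 36/7 ft/s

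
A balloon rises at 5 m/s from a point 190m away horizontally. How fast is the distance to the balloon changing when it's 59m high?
295√39581/39581 ≈ 1.483 m/s

z² = 190² + y²
z = √(190² + 59²) = √39581
dz/dt = y/z · dy/dt = 59/√39581 · 5 = 295√39581/39581 ≈ 1.483 m/s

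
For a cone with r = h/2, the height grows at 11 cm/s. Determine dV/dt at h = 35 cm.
13475π/4 cm³/s

V = (1/3)π(h/2)²h = πh³/12
dV/dt = πh²/4 · 11
At h = 35: dV/dt = 13475π/4 cm³/s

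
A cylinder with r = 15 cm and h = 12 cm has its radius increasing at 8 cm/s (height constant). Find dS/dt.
672π cm²/s

S = 2πrh + 2πr² (lateral + bases)
dS/dt = (2πh + 4πr)·dr/dt = (2π·12 + 4π·15)·8
= 672π cm²/s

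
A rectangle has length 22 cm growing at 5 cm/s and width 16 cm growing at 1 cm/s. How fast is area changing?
102 cm²/s

A = lw
dA/dt = w·dl/dt + l·dw/dt = 16·5 + 22·1 = 102 cm²/s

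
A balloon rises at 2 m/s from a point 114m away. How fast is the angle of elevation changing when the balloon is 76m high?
0.012146 rad/s

tan(θ) = y/114
sec²(θ) · dθ/dt = (1/114) · dy/dt
dθ/dt = cos²(θ)/114 · 2 = 114/(114² + 76²) · 2
dθ/dt = 0.012146 rad/s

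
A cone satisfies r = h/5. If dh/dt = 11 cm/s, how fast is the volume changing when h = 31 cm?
10571π/25 cm³/s

V = (1/3)π(h/5)²h = πh³/75
dV/dt = πh²/25 · 11
At h = 31: dV/dt = 10571π/25 cm³/s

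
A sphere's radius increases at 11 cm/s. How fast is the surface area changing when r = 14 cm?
1232π cm²/s

S = 4πr²
dS/dt = dS/dr · dr/dt = 8πr · 11
At r = 14: dS/dt = 1232π cm²/s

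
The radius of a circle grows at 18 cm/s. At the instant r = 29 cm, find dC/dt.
36π cm/s

C = 2πr
dC/dt = 2π · dr/dt = 2π · 18 = 36π cm/s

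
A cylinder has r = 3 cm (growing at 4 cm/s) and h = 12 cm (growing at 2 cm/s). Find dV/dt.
306π cm³/s

V = πr²h
dV/dt = 2πrh·dr/dt + πr²·dh/dt
= 2π(3)(12)(4) + π(3)²(2)
= 306π cm³/s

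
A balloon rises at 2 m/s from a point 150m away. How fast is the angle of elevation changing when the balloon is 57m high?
0.011651 rad/s

tan(θ) = y/150
sec²(θ) · dθ/dt = (1/150) · dy/dt
dθ/dt = cos²(θ)/150 · 2 = 150/(150² + 57²) · 2
dθ/dt = 0.011651 rad/s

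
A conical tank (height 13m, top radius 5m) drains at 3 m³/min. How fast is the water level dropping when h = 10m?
507/(2500π) ≈ 0.06455 m/min

r/h = 5/13, so r = (5/13)h
V = (1/3)πr²h = (1/3)π((5/13)h)²h = (25/507)πh³
dV/dh = (25/169)πh²
dh/dt = (dV/dt)/(dV/dh) = -3/((25/169)π·10²) = -507/(2500π) m/min
The level is dropping at 507/(2500π) ≈ 0.06455 m/min.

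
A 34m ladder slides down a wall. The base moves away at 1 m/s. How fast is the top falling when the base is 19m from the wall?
19√795/795 ≈ 0.6739 m/s

x² + y² = 34²
2x·dx/dt + 2y·dy/dt = 0
dy/dt = -x/y · dx/dt = -19/√795 · 1 = -19√795/795 m/s
The top is descending at 19√795/795 ≈ 0.6739 m/s.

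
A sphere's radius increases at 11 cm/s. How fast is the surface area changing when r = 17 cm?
1496π cm²/s

S = 4πr²
dS/dt = dS/dr · dr/dt = 8πr · 11
At r = 17: dS/dt = 1496π cm²/s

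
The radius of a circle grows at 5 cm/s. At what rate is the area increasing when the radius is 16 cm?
160π cm²/s

A = πr²
dA/dt = 2πr · dr/dt = 2π(16)(5) = 160π cm²/s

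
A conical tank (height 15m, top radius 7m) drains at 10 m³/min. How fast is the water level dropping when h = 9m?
250/(441π) ≈ 0.1804 m/min

r/h = 7/15, so r = (7/15)h
V = (1/3)πr²h = (1/3)π((7/15)h)²h = (49/675)πh³
dV/dh = (49/225)πh²
dh/dt = (dV/dt)/(dV/dh) = -10/((49/225)π·9²) = -250/(441π) m/min
The level is dropping at 250/(441π) ≈ 0.1804 m/min.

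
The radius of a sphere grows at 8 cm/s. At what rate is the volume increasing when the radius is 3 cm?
288π cm³/s

V = (4/3)πr³
dV/dt = dV/dr · dr/dt = 4πr² · 8
At r = 3: dV/dt = 288π cm³/s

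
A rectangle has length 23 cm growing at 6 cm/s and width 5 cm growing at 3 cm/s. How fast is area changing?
99 cm²/s

A = lw
dA/dt = w·dl/dt + l·dw/dt = 5·6 + 23·3 = 99 cm²/s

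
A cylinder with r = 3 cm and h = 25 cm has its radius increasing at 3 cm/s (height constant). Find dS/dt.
186π cm²/s

S = 2πrh + 2πr² (lateral + bases)
dS/dt = (2πh + 4πr)·dr/dt = (2π·25 + 4π·3)·3
= 186π cm²/s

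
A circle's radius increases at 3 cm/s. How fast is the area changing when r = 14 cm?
84π cm²/s

A = πr²
dA/dt = 2πr · dr/dt = 2π(14)(3) = 84π cm²/s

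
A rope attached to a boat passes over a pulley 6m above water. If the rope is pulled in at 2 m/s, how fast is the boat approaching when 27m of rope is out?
18√77/77 ≈ 2.051 m/s

rope² = x² + 6²
x = √(27² - 6²) = 3√77
dx/dt = (rope/x) · d(rope)/dt = (27/(3√77)) · (-2) = -18√77/77 m/s
The boat approaches at 18√77/77 ≈ 2.051 m/s.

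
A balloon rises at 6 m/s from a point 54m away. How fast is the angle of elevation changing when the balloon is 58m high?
0.051592 rad/s

tan(θ) = y/54
sec²(θ) · dθ/dt = (1/54) · dy/dt
dθ/dt = cos²(θ)/54 · 6 = 54/(54² + 58²) · 6
dθ/dt = 0.051592 rad/s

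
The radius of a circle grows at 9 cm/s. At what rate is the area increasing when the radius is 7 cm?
126π cm²/s

A = πr²
dA/dt = 2πr · dr/dt = 2π(7)(9) = 126π cm²/s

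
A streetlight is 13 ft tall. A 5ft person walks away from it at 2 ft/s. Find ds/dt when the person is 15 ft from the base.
5/4 ft/s

By similar triangles: 13/(x+s) = 5/s
Solving: s = 5x/8
ds/dt = 5/8 · dx/dt = 5/8 · 2 = 5/4 ft/s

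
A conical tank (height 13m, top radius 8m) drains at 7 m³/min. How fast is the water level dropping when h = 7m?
169/(448π) ≈ 0.1201 m/min

r/h = 8/13, so r = (8/13)h
V = (1/3)πr²h = (1/3)π((8/13)h)²h = (64/507)πh³
dV/dh = (64/169)πh²
dh/dt = (dV/dt)/(dV/dh) = -7/((64/169)π·7²) = -169/(448π) m/min
The level is dropping at 169/(448π) ≈ 0.1201 m/min.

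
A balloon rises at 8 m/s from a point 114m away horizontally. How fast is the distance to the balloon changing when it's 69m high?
184√1973/1973 ≈ 4.142 m/s

z² = 114² + y²
z = √(114² + 69²) = 3√1973
dz/dt = y/z · dy/dt = 69/(3√1973) · 8 = 184√1973/1973 ≈ 4.142 m/s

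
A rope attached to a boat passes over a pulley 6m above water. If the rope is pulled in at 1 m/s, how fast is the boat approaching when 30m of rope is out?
5√6/12 ≈ 1.021 m/s

rope² = x² + 6²
x = √(30² - 6²) = 12√6
dx/dt = (rope/x) · d(rope)/dt = (30/(12√6)) · (-1) = -5√6/12 m/s
The boat approaches at 5√6/12 ≈ 1.021 m/s.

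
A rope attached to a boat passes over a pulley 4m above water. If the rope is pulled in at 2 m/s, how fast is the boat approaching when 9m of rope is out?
18√65/65 ≈ 2.233 m/s

rope² = x² + 4²
x = √(9² - 4²) = √65
dx/dt = (rope/x) · d(rope)/dt = (9/√65) · (-2) = -18√65/65 m/s
The boat approaches at 18√65/65 ≈ 2.233 m/s.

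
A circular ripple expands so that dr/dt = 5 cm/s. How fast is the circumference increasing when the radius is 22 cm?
10π cm/s

C = 2πr
dC/dt = 2π · dr/dt = 2π · 5 = 10π cm/s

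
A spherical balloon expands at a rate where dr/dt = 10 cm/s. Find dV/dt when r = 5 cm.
1000π cm³/s

V = (4/3)πr³
dV/dt = dV/dr · dr/dt = 4πr² · 10
At r = 5: dV/dt = 1000π cm³/s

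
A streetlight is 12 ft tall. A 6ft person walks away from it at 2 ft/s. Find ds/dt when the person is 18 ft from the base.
2 ft/s

By similar triangles: 12/(x+s) = 6/s
Solving: s = 6x/6
ds/dt = 6/6 · dx/dt = 1 · 2 = 2 ft/s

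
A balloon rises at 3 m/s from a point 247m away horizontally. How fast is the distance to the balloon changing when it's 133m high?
21√218/218 ≈ 1.422 m/s

z² = 247² + y²
z = √(247² + 133²) = 19√218
dz/dt = y/z · dy/dt = 133/(19√218) · 3 = 21√218/218 ≈ 1.422 m/s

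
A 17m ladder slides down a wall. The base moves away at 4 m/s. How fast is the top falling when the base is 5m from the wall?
5√66/33 ≈ 1.231 m/s

x² + y² = 17²
2x·dx/dt + 2y·dy/dt = 0
dy/dt = -x/y · dx/dt = -5/(2√66) · 4 = -5√66/33 m/s
The top is descending at 5√66/33 ≈ 1.231 m/s.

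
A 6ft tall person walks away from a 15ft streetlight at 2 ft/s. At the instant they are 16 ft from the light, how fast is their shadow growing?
4/3 ft/s

By similar triangles: 15/(x+s) = 6/s
Solving: s = 6x/9
ds/dt = 6/9 · dx/dt = 2/3 · 2 = 4/3 ft/s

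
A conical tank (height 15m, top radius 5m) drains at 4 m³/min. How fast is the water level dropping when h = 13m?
36/(169π) ≈ 0.06781 m/min

r/h = 5/15, so r = (1/3)h
V = (1/3)πr²h = (1/3)π((1/3)h)²h = (1/27)πh³
dV/dh = (1/9)πh²
dh/dt = (dV/dt)/(dV/dh) = -4/((1/9)π·13²) = -36/(169π) m/min
The level is dropping at 36/(169π) ≈ 0.06781 m/min.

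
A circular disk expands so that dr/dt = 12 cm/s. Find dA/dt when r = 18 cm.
432π cm²/s

A = πr²
dA/dt = 2πr · dr/dt = 2π(18)(12) = 432π cm²/s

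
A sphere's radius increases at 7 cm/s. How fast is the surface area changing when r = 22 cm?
1232π cm²/s

S = 4πr²
dS/dt = dS/dr · dr/dt = 8πr · 7
At r = 22: dS/dt = 1232π cm²/s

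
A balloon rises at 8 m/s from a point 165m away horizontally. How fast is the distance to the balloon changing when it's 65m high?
52√1258/629 ≈ 2.932 m/s

z² = 165² + y²
z = √(165² + 65²) = 5√1258
dz/dt = y/z · dy/dt = 65/(5√1258) · 8 = 52√1258/629 ≈ 2.932 m/s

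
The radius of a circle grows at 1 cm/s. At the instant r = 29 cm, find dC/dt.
2π cm/s

C = 2πr
dC/dt = 2π · dr/dt = 2π · 1 = 2π cm/s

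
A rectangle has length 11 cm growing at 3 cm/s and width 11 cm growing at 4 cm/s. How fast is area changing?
77 cm²/s

A = lw
dA/dt = w·dl/dt + l·dw/dt = 11·3 + 11·4 = 77 cm²/s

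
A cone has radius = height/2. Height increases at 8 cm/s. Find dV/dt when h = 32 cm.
2048π cm³/s

V = (1/3)π(h/2)²h = πh³/12
dV/dt = πh²/4 · 8
At h = 32: dV/dt = 2048π cm³/s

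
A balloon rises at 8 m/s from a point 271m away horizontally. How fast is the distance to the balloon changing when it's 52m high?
416√76145/76145 ≈ 1.508 m/s

z² = 271² + y²
z = √(271² + 52²) = √76145
dz/dt = y/z · dy/dt = 52/√76145 · 8 = 416√76145/76145 ≈ 1.508 m/s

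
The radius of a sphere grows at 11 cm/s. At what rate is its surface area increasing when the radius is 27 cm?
2376π cm²/s

S = 4πr²
dS/dt = dS/dr · dr/dt = 8πr · 11
At r = 27: dS/dt = 2376π cm²/s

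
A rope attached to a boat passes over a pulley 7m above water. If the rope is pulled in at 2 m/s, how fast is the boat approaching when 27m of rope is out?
27√170/170 ≈ 2.071 m/s

rope² = x² + 7²
x = √(27² - 7²) = 2√170
dx/dt = (rope/x) · d(rope)/dt = (27/(2√170)) · (-2) = -27√170/170 m/s
The boat approaches at 27√170/170 ≈ 2.071 m/s.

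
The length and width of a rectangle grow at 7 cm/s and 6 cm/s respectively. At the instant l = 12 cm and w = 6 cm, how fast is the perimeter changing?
26 cm/s

P = 2(l + w)
dP/dt = 2(dl/dt + dw/dt) = 2(7 + 6) = 26 cm/s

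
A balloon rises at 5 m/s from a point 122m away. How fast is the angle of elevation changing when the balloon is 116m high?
0.021524 rad/s

tan(θ) = y/122
sec²(θ) · dθ/dt = (1/122) · dy/dt
dθ/dt = cos²(θ)/122 · 5 = 122/(122² + 116²) · 5
dθ/dt = 0.021524 rad/s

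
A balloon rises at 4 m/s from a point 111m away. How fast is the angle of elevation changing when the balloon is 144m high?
0.013431 rad/s

tan(θ) = y/111
sec²(θ) · dθ/dt = (1/111) · dy/dt
dθ/dt = cos²(θ)/111 · 4 = 111/(111² + 144²) · 4
dθ/dt = 0.013431 rad/s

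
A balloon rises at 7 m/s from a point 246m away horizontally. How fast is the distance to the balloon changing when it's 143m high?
1001√80965/80965 ≈ 3.518 m/s

z² = 246² + y²
z = √(246² + 143²) = √80965
dz/dt = y/z · dy/dt = 143/√80965 · 7 = 1001√80965/80965 ≈ 3.518 m/s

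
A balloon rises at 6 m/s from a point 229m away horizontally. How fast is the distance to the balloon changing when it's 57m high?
171√55690/27845 ≈ 1.449 m/s

z² = 229² + y²
z = √(229² + 57²) = √55690
dz/dt = y/z · dy/dt = 57/√55690 · 6 = 171√55690/27845 ≈ 1.449 m/s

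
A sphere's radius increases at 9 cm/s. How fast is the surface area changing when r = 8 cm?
576π cm²/s

S = 4πr²
dS/dt = dS/dr · dr/dt = 8πr · 9
At r = 8: dS/dt = 576π cm²/s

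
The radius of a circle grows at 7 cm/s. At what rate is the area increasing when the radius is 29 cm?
406π cm²/s

A = πr²
dA/dt = 2πr · dr/dt = 2π(29)(7) = 406π cm²/s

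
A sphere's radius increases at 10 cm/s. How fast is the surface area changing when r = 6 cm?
480π cm²/s

S = 4πr²
dS/dt = dS/dr · dr/dt = 8πr · 10
At r = 6: dS/dt = 480π cm²/s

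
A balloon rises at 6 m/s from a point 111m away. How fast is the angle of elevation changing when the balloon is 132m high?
0.02239 rad/s

tan(θ) = y/111
sec²(θ) · dθ/dt = (1/111) · dy/dt
dθ/dt = cos²(θ)/111 · 6 = 111/(111² + 132²) · 6
dθ/dt = 0.02239 rad/s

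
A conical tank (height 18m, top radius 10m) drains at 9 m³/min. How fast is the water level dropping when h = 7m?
729/(1225π) ≈ 0.1894 m/min

r/h = 10/18, so r = (5/9)h
V = (1/3)πr²h = (1/3)π((5/9)h)²h = (25/243)πh³
dV/dh = (25/81)πh²
dh/dt = (dV/dt)/(dV/dh) = -9/((25/81)π·7²) = -729/(1225π) m/min
The level is dropping at 729/(1225π) ≈ 0.1894 m/min.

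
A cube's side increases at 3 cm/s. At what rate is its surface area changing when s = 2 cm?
72 cm²/s

A = 6s²
dA/dt = 12s · ds/dt = 12·2·3 = 72 cm²/s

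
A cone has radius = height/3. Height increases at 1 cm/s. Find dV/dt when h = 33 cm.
121π cm³/s

V = (1/3)π(h/3)²h = πh³/27
dV/dt = πh²/9 · 1
At h = 33: dV/dt = 121π cm³/s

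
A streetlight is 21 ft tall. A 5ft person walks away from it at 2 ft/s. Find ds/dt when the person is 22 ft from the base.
5/8 ft/s

By similar triangles: 21/(x+s) = 5/s
Solving: s = 5x/16
ds/dt = 5/16 · dx/dt = 5/16 · 2 = 5/8 ft/s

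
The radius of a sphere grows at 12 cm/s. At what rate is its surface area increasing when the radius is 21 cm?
2016π cm²/s

S = 4πr²
dS/dt = dS/dr · dr/dt = 8πr · 12
At r = 21: dS/dt = 2016π cm²/s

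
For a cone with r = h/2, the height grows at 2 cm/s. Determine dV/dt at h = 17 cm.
289π/2 cm³/s

V = (1/3)π(h/2)²h = πh³/12
dV/dt = πh²/4 · 2
At h = 17: dV/dt = 289π/2 cm³/s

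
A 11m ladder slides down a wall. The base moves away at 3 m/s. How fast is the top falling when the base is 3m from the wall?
9√7/28 ≈ 0.8504 m/s

x² + y² = 11²
2x·dx/dt + 2y·dy/dt = 0
dy/dt = -x/y · dx/dt = -3/(4√7) · 3 = -9√7/28 m/s
The top is descending at 9√7/28 ≈ 0.8504 m/s.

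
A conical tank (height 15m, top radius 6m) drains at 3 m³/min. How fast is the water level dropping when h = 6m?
25/(48π) ≈ 0.1658 m/min

r/h = 6/15, so r = (2/5)h
V = (1/3)πr²h = (1/3)π((2/5)h)²h = (4/75)πh³
dV/dh = (4/25)πh²
dh/dt = (dV/dt)/(dV/dh) = -3/((4/25)π·6²) = -25/(48π) m/min
The level is dropping at 25/(48π) ≈ 0.1658 m/min.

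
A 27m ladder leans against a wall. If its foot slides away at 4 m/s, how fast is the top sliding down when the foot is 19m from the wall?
19√23/23 ≈ 3.962 m/s

x² + y² = 27²
2x·dx/dt + 2y·dy/dt = 0
dy/dt = -x/y · dx/dt = -19/(4√23) · 4 = -19√23/23 m/s
The top is descending at 19√23/23 ≈ 3.962 m/s.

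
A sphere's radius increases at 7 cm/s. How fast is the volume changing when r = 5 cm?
700π cm³/s

V = (4/3)πr³
dV/dt = dV/dr · dr/dt = 4πr² · 7
At r = 5: dV/dt = 700π cm³/s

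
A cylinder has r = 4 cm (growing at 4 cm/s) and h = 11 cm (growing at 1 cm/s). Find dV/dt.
368π cm³/s

V = πr²h
dV/dt = 2πrh·dr/dt + πr²·dh/dt
= 2π(4)(11)(4) + π(4)²(1)
= 368π cm³/s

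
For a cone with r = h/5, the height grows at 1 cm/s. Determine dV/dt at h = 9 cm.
81π/25 cm³/s

V = (1/3)π(h/5)²h = πh³/75
dV/dt = πh²/25 · 1
At h = 9: dV/dt = 81π/25 cm³/s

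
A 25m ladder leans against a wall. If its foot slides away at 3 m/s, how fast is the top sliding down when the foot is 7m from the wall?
7/8 = 0.875 m/s

x² + y² = 25²
2x·dx/dt + 2y·dy/dt = 0
dy/dt = -x/y · dx/dt = -7/24 · 3 = -7/8 m/s
The top is descending at 7/8 = 0.875 m/s.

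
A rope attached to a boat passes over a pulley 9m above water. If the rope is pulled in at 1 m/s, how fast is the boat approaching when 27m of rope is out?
3√2/4 ≈ 1.061 m/s

rope² = x² + 9²
x = √(27² - 9²) = 18√2
dx/dt = (rope/x) · d(rope)/dt = (27/(18√2)) · (-1) = -3√2/4 m/s
The boat approaches at 3√2/4 ≈ 1.061 m/s.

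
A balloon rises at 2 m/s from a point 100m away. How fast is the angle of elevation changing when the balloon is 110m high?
0.00905 rad/s

tan(θ) = y/100
sec²(θ) · dθ/dt = (1/100) · dy/dt
dθ/dt = cos²(θ)/100 · 2 = 100/(100² + 110²) · 2
dθ/dt = 0.00905 rad/s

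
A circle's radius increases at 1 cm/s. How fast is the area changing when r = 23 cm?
46π cm²/s

A = πr²
dA/dt = 2πr · dr/dt = 2π(23)(1) = 46π cm²/s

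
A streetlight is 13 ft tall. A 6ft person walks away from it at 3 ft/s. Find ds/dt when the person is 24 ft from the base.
18/7 ft/s

By similar triangles: 13/(x+s) = 6/s
Solving: s = 6x/7
ds/dt = 6/7 · dx/dt = 6/7 · 3 = 18/7 ft/s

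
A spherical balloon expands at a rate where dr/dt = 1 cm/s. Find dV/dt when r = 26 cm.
2704π cm³/s

V = (4/3)πr³
dV/dt = dV/dr · dr/dt = 4πr² · 1
At r = 26: dV/dt = 2704π cm³/s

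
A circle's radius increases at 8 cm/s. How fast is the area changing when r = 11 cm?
176π cm²/s

A = πr²
dA/dt = 2πr · dr/dt = 2π(11)(8) = 176π cm²/s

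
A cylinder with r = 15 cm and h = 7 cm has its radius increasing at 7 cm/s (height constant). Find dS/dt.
518π cm²/s

S = 2πrh + 2πr² (lateral + bases)
dS/dt = (2πh + 4πr)·dr/dt = (2π·7 + 4π·15)·7
= 518π cm²/s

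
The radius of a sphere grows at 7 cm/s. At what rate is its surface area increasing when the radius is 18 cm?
1008π cm²/s

S = 4πr²
dS/dt = dS/dr · dr/dt = 8πr · 7
At r = 18: dS/dt = 1008π cm²/s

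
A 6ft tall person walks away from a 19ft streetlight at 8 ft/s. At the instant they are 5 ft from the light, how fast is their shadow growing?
48/13 ft/s

By similar triangles: 19/(x+s) = 6/s
Solving: s = 6x/13
ds/dt = 6/13 · dx/dt = 6/13 · 8 = 48/13 ft/s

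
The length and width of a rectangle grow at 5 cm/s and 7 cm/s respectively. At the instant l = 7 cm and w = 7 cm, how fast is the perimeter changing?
24 cm/s

P = 2(l + w)
dP/dt = 2(dl/dt + dw/dt) = 2(5 + 7) = 24 cm/s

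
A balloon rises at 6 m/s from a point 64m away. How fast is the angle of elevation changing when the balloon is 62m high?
0.048363 rad/s

tan(θ) = y/64
sec²(θ) · dθ/dt = (1/64) · dy/dt
dθ/dt = cos²(θ)/64 · 6 = 64/(64² + 62²) · 6
dθ/dt = 0.048363 rad/s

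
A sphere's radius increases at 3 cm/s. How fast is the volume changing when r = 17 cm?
3468π cm³/s

V = (4/3)πr³
dV/dt = dV/dr · dr/dt = 4πr² · 3
At r = 17: dV/dt = 3468π cm³/s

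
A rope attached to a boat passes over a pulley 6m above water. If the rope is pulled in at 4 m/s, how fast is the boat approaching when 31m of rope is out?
124√37/185 ≈ 4.077 m/s

rope² = x² + 6²
x = √(31² - 6²) = 5√37
dx/dt = (rope/x) · d(rope)/dt = (31/(5√37)) · (-4) = -124√37/185 m/s
The boat approaches at 124√37/185 ≈ 4.077 m/s.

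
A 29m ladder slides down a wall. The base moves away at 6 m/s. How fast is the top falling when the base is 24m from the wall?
144√265/265 ≈ 8.846 m/s

x² + y² = 29²
2x·dx/dt + 2y·dy/dt = 0
dy/dt = -x/y · dx/dt = -24/√265 · 6 = -144√265/265 m/s
The top is descending at 144√265/265 ≈ 8.846 m/s.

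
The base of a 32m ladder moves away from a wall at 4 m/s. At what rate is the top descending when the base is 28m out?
28√15/15 ≈ 7.23 m/s

x² + y² = 32²
2x·dx/dt + 2y·dy/dt = 0
dy/dt = -x/y · dx/dt = -28/(4√15) · 4 = -28√15/15 m/s
The top is descending at 28√15/15 ≈ 7.23 m/s.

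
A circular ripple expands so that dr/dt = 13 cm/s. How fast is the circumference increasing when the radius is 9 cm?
26π cm/s

C = 2πr
dC/dt = 2π · dr/dt = 2π · 13 = 26π cm/s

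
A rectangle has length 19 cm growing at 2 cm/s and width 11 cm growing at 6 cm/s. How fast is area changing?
136 cm²/s

A = lw
dA/dt = w·dl/dt + l·dw/dt = 11·2 + 19·6 = 136 cm²/s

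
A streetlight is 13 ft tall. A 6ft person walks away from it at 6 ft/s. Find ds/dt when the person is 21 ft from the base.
36/7 ft/s

By similar triangles: 13/(x+s) = 6/s
Solving: s = 6x/7
ds/dt = 6/7 · dx/dt = 6/7 · 6 = 36/7 ft/s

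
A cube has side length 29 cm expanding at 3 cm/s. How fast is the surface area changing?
1044 cm²/s

A = 6s²
dA/dt = 12s · ds/dt = 12·29·3 = 1044 cm²/s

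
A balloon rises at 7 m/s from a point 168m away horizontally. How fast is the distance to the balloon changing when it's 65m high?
455√32449/32449 ≈ 2.526 m/s

z² = 168² + y²
z = √(168² + 65²) = √32449
dz/dt = y/z · dy/dt = 65/√32449 · 7 = 455√32449/32449 ≈ 2.526 m/s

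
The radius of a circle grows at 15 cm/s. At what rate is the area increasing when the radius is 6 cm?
180π cm²/s

A = πr²
dA/dt = 2πr · dr/dt = 2π(6)(15) = 180π cm²/s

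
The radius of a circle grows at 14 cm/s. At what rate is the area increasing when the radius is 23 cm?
644π cm²/s

A = πr²
dA/dt = 2πr · dr/dt = 2π(23)(14) = 644π cm²/s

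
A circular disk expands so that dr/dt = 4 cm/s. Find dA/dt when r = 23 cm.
184π cm²/s

A = πr²
dA/dt = 2πr · dr/dt = 2π(23)(4) = 184π cm²/s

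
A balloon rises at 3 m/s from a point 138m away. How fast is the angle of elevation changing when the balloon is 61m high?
0.018186 rad/s

tan(θ) = y/138
sec²(θ) · dθ/dt = (1/138) · dy/dt
dθ/dt = cos²(θ)/138 · 3 = 138/(138² + 61²) · 3
dθ/dt = 0.018186 rad/s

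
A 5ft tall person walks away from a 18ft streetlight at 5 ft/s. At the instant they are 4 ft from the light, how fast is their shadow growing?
25/13 ft/s

By similar triangles: 18/(x+s) = 5/s
Solving: s = 5x/13
ds/dt = 5/13 · dx/dt = 5/13 · 5 = 25/13 ft/s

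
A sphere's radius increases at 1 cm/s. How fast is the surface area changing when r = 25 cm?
200π cm²/s

S = 4πr²
dS/dt = dS/dr · dr/dt = 8πr · 1
At r = 25: dS/dt = 200π cm²/s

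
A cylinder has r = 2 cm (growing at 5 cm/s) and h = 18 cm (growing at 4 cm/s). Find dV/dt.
376π cm³/s

V = πr²h
dV/dt = 2πrh·dr/dt + πr²·dh/dt
= 2π(2)(18)(5) + π(2)²(4)
= 376π cm³/s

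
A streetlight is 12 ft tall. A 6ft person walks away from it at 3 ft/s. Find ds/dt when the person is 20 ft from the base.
3 ft/s

By similar triangles: 12/(x+s) = 6/s
Solving: s = 6x/6
ds/dt = 6/6 · dx/dt = 1 · 3 = 3 ft/s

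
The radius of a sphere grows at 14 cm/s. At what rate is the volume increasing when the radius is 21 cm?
24696π cm³/s

V = (4/3)πr³
dV/dt = dV/dr · dr/dt = 4πr² · 14
At r = 21: dV/dt = 24696π cm³/s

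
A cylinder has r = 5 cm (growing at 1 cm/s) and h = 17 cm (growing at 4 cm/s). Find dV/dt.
270π cm³/s

V = πr²h
dV/dt = 2πrh·dr/dt + πr²·dh/dt
= 2π(5)(17)(1) + π(5)²(4)
= 270π cm³/s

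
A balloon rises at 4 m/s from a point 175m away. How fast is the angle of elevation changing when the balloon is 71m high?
0.019627 rad/s

tan(θ) = y/175
sec²(θ) · dθ/dt = (1/175) · dy/dt
dθ/dt = cos²(θ)/175 · 4 = 175/(175² + 71²) · 4
dθ/dt = 0.019627 rad/s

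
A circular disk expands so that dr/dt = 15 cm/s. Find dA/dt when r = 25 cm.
750π cm²/s

A = πr²
dA/dt = 2πr · dr/dt = 2π(25)(15) = 750π cm²/s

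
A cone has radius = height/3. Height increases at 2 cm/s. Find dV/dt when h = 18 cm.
72π cm³/s

V = (1/3)π(h/3)²h = πh³/27
dV/dt = πh²/9 · 2
At h = 18: dV/dt = 72π cm³/s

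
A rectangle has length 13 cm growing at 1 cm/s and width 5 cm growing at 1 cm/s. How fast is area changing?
18 cm²/s

A = lw
dA/dt = w·dl/dt + l·dw/dt = 5·1 + 13·1 = 18 cm²/s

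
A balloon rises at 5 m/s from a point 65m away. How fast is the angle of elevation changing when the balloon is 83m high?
0.029242 rad/s

tan(θ) = y/65
sec²(θ) · dθ/dt = (1/65) · dy/dt
dθ/dt = cos²(θ)/65 · 5 = 65/(65² + 83²) · 5
dθ/dt = 0.029242 rad/s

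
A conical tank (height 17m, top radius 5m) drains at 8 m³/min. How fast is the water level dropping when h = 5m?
2312/(625π) ≈ 1.177 m/min

r/h = 5/17, so r = (5/17)h
V = (1/3)πr²h = (1/3)π((5/17)h)²h = (25/867)πh³
dV/dh = (25/289)πh²
dh/dt = (dV/dt)/(dV/dh) = -8/((25/289)π·5²) = -2312/(625π) m/min
The level is dropping at 2312/(625π) ≈ 1.177 m/min.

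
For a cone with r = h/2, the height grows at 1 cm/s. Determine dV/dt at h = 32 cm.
256π cm³/s

V = (1/3)π(h/2)²h = πh³/12
dV/dt = πh²/4 · 1
At h = 32: dV/dt = 256π cm³/s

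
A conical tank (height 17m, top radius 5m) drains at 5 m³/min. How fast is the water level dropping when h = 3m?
289/(45π) ≈ 2.044 m/min

r/h = 5/17, so r = (5/17)h
V = (1/3)πr²h = (1/3)π((5/17)h)²h = (25/867)πh³
dV/dh = (25/289)πh²
dh/dt = (dV/dt)/(dV/dh) = -5/((25/289)π·3²) = -289/(45π) m/min
The level is dropping at 289/(45π) ≈ 2.044 m/min.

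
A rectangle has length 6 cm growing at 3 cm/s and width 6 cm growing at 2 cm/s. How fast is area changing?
30 cm²/s

A = lw
dA/dt = w·dl/dt + l·dw/dt = 6·3 + 6·2 = 30 cm²/s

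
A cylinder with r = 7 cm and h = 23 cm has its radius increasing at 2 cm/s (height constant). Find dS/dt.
148π cm²/s

S = 2πrh + 2πr² (lateral + bases)
dS/dt = (2πh + 4πr)·dr/dt = (2π·23 + 4π·7)·2
= 148π cm²/s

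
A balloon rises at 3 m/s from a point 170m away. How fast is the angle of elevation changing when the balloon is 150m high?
0.009922 rad/s

tan(θ) = y/170
sec²(θ) · dθ/dt = (1/170) · dy/dt
dθ/dt = cos²(θ)/170 · 3 = 170/(170² + 150²) · 3
dθ/dt = 0.009922 rad/s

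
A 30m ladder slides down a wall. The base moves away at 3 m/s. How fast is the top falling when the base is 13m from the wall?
39√731/731 ≈ 1.442 m/s

x² + y² = 30²
2x·dx/dt + 2y·dy/dt = 0
dy/dt = -x/y · dx/dt = -13/√731 · 3 = -39√731/731 m/s
The top is descending at 39√731/731 ≈ 1.442 m/s.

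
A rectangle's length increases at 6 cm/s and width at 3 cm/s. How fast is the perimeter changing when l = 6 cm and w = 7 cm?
18 cm/s

P = 2(l + w)
dP/dt = 2(dl/dt + dw/dt) = 2(6 + 3) = 18 cm/s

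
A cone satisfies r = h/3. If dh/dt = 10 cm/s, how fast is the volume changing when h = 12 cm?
160π cm³/s

V = (1/3)π(h/3)²h = πh³/27
dV/dt = πh²/9 · 10
At h = 12: dV/dt = 160π cm³/s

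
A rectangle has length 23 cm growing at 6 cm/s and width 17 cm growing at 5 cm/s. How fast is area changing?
217 cm²/s

A = lw
dA/dt = w·dl/dt + l·dw/dt = 17·6 + 23·5 = 217 cm²/s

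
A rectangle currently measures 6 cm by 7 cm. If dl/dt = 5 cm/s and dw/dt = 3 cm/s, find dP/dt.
16 cm/s

P = 2(l + w)
dP/dt = 2(dl/dt + dw/dt) = 2(5 + 3) = 16 cm/s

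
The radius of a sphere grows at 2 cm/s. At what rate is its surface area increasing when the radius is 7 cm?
112π cm²/s

S = 4πr²
dS/dt = dS/dr · dr/dt = 8πr · 2
At r = 7: dS/dt = 112π cm²/s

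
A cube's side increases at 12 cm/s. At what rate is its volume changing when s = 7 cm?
1764 cm³/s

V = s³
dV/dt = 3s² · ds/dt = 3·7²·12 = 1764 cm³/s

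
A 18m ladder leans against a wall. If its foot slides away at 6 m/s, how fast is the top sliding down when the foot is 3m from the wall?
6√35/35 ≈ 1.014 m/s

x² + y² = 18²
2x·dx/dt + 2y·dy/dt = 0
dy/dt = -x/y · dx/dt = -3/(3√35) · 6 = -6√35/35 m/s
The top is descending at 6√35/35 ≈ 1.014 m/s.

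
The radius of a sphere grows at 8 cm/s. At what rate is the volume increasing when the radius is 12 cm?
4608π cm³/s

V = (4/3)πr³
dV/dt = dV/dr · dr/dt = 4πr² · 8
At r = 12: dV/dt = 4608π cm³/s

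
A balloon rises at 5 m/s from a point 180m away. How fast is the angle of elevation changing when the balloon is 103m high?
0.020926 rad/s

tan(θ) = y/180
sec²(θ) · dθ/dt = (1/180) · dy/dt
dθ/dt = cos²(θ)/180 · 5 = 180/(180² + 103²) · 5
dθ/dt = 0.020926 rad/s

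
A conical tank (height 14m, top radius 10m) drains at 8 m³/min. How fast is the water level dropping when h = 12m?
49/(450π) ≈ 0.03466 m/min

r/h = 10/14, so r = (5/7)h
V = (1/3)πr²h = (1/3)π((5/7)h)²h = (25/147)πh³
dV/dh = (25/49)πh²
dh/dt = (dV/dt)/(dV/dh) = -8/((25/49)π·12²) = -49/(450π) m/min
The level is dropping at 49/(450π) ≈ 0.03466 m/min.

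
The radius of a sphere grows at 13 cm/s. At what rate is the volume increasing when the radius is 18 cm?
16848π cm³/s

V = (4/3)πr³
dV/dt = dV/dr · dr/dt = 4πr² · 13
At r = 18: dV/dt = 16848π cm³/s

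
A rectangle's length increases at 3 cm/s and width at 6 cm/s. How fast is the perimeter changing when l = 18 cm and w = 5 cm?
18 cm/s

P = 2(l + w)
dP/dt = 2(dl/dt + dw/dt) = 2(3 + 6) = 18 cm/s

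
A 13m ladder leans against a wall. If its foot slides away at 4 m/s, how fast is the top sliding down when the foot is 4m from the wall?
16√17/51 ≈ 1.294 m/s

x² + y² = 13²
2x·dx/dt + 2y·dy/dt = 0
dy/dt = -x/y · dx/dt = -4/(3√17) · 4 = -16√17/51 m/s
The top is descending at 16√17/51 ≈ 1.294 m/s.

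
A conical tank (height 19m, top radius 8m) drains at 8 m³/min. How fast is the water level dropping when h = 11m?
361/(968π) ≈ 0.1187 m/min

r/h = 8/19, so r = (8/19)h
V = (1/3)πr²h = (1/3)π((8/19)h)²h = (64/1083)πh³
dV/dh = (64/361)πh²
dh/dt = (dV/dt)/(dV/dh) = -8/((64/361)π·11²) = -361/(968π) m/min
The level is dropping at 361/(968π) ≈ 0.1187 m/min.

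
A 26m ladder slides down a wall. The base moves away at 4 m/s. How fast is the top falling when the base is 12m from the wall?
24√133/133 ≈ 2.081 m/s

x² + y² = 26²
2x·dx/dt + 2y·dy/dt = 0
dy/dt = -x/y · dx/dt = -12/(2√133) · 4 = -24√133/133 m/s
The top is descending at 24√133/133 ≈ 2.081 m/s.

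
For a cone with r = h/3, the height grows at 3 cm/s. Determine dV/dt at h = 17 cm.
289π/3 cm³/s

V = (1/3)π(h/3)²h = πh³/27
dV/dt = πh²/9 · 3
At h = 17: dV/dt = 289π/3 cm³/s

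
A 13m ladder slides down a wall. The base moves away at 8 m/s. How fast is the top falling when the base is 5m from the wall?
10/3 ≈ 3.333 m/s

x² + y² = 13²
2x·dx/dt + 2y·dy/dt = 0
dy/dt = -x/y · dx/dt = -5/12 · 8 = -10/3 m/s
The top is descending at 10/3 ≈ 3.333 m/s.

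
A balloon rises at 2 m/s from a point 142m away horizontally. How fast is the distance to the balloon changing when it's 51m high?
102√22765/22765 ≈ 0.676 m/s

z² = 142² + y²
z = √(142² + 51²) = √22765
dz/dt = y/z · dy/dt = 51/√22765 · 2 = 102√22765/22765 ≈ 0.676 m/s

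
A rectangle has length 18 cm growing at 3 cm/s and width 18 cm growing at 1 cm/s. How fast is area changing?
72 cm²/s

A = lw
dA/dt = w·dl/dt + l·dw/dt = 18·3 + 18·1 = 72 cm²/s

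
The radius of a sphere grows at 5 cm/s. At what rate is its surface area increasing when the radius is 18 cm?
720π cm²/s

S = 4πr²
dS/dt = dS/dr · dr/dt = 8πr · 5
At r = 18: dS/dt = 720π cm²/s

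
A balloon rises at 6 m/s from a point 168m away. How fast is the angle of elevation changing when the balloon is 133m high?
0.021955 rad/s

tan(θ) = y/168
sec²(θ) · dθ/dt = (1/168) · dy/dt
dθ/dt = cos²(θ)/168 · 6 = 168/(168² + 133²) · 6
dθ/dt = 0.021955 rad/s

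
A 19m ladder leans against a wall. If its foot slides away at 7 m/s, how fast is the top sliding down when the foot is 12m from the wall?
12√217/31 ≈ 5.702 m/s

x² + y² = 19²
2x·dx/dt + 2y·dy/dt = 0
dy/dt = -x/y · dx/dt = -12/√217 · 7 = -12√217/31 m/s
The top is descending at 12√217/31 ≈ 5.702 m/s.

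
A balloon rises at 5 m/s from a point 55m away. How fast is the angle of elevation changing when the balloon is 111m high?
0.01792 rad/s

tan(θ) = y/55
sec²(θ) · dθ/dt = (1/55) · dy/dt
dθ/dt = cos²(θ)/55 · 5 = 55/(55² + 111²) · 5
dθ/dt = 0.01792 rad/s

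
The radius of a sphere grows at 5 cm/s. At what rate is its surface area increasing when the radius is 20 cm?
800π cm²/s

S = 4πr²
dS/dt = dS/dr · dr/dt = 8πr · 5
At r = 20: dS/dt = 800π cm²/s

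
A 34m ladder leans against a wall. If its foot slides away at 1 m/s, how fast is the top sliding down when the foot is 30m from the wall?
15/8 = 1.875 m/s

x² + y² = 34²
2x·dx/dt + 2y·dy/dt = 0
dy/dt = -x/y · dx/dt = -30/16 · 1 = -15/8 m/s
The top is descending at 15/8 = 1.875 m/s.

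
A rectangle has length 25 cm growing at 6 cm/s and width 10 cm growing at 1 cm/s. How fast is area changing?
85 cm²/s

A = lw
dA/dt = w·dl/dt + l·dw/dt = 10·6 + 25·1 = 85 cm²/s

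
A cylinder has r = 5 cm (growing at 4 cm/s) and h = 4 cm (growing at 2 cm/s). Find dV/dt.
210π cm³/s

V = πr²h
dV/dt = 2πrh·dr/dt + πr²·dh/dt
= 2π(5)(4)(4) + π(5)²(2)
= 210π cm³/s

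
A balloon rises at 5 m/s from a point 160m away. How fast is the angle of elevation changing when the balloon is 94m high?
0.023232 rad/s

tan(θ) = y/160
sec²(θ) · dθ/dt = (1/160) · dy/dt
dθ/dt = cos²(θ)/160 · 5 = 160/(160² + 94²) · 5
dθ/dt = 0.023232 rad/s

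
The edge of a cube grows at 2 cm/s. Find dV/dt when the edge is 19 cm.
2166 cm³/s

V = s³
dV/dt = 3s² · ds/dt = 3·19²·2 = 2166 cm³/s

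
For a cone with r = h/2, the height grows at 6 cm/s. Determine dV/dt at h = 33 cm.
3267π/2 cm³/s

V = (1/3)π(h/2)²h = πh³/12
dV/dt = πh²/4 · 6
At h = 33: dV/dt = 3267π/2 cm³/s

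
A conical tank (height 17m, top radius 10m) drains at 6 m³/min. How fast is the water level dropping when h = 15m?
289/(3750π) ≈ 0.02453 m/min

r/h = 10/17, so r = (10/17)h
V = (1/3)πr²h = (1/3)π((10/17)h)²h = (100/867)πh³
dV/dh = (100/289)πh²
dh/dt = (dV/dt)/(dV/dh) = -6/((100/289)π·15²) = -289/(3750π) m/min
The level is dropping at 289/(3750π) ≈ 0.02453 m/min.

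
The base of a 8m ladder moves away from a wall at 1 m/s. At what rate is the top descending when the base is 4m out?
√3/3 ≈ 0.5774 m/s

x² + y² = 8²
2x·dx/dt + 2y·dy/dt = 0
dy/dt = -x/y · dx/dt = -4/(4√3) · 1 = -√3/3 m/s
The top is descending at √3/3 ≈ 0.5774 m/s.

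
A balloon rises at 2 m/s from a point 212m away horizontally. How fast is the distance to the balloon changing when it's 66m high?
66√493/2465 ≈ 0.5945 m/s

z² = 212² + y²
z = √(212² + 66²) = 10√493
dz/dt = y/z · dy/dt = 66/(10√493) · 2 = 66√493/2465 ≈ 0.5945 m/s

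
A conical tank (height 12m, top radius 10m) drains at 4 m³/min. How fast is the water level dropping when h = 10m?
36/(625π) ≈ 0.01833 m/min

r/h = 10/12, so r = (5/6)h
V = (1/3)πr²h = (1/3)π((5/6)h)²h = (25/108)πh³
dV/dh = (25/36)πh²
dh/dt = (dV/dt)/(dV/dh) = -4/((25/36)π·10²) = -36/(625π) m/min
The level is dropping at 36/(625π) ≈ 0.01833 m/min.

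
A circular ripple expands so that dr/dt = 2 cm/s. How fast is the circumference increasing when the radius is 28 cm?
4π cm/s

C = 2πr
dC/dt = 2π · dr/dt = 2π · 2 = 4π cm/s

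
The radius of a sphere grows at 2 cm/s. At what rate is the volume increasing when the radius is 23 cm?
4232π cm³/s

V = (4/3)πr³
dV/dt = dV/dr · dr/dt = 4πr² · 2
At r = 23: dV/dt = 4232π cm³/s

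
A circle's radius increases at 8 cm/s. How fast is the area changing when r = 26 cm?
416π cm²/s

A = πr²
dA/dt = 2πr · dr/dt = 2π(26)(8) = 416π cm²/s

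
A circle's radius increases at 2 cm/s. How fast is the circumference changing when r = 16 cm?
4π cm/s

C = 2πr
dC/dt = 2π · dr/dt = 2π · 2 = 4π cm/s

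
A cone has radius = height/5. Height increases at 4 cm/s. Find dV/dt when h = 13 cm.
676π/25 cm³/s

V = (1/3)π(h/5)²h = πh³/75
dV/dt = πh²/25 · 4
At h = 13: dV/dt = 676π/25 cm³/s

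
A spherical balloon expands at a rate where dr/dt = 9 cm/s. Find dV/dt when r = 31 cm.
34596π cm³/s

V = (4/3)πr³
dV/dt = dV/dr · dr/dt = 4πr² · 9
At r = 31: dV/dt = 34596π cm³/s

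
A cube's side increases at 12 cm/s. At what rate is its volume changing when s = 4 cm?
576 cm³/s

V = s³
dV/dt = 3s² · ds/dt = 3·4²·12 = 576 cm³/s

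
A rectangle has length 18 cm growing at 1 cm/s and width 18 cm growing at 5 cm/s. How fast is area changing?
108 cm²/s

A = lw
dA/dt = w·dl/dt + l·dw/dt = 18·1 + 18·5 = 108 cm²/s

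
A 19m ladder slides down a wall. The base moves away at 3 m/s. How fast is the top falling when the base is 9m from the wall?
27√70/140 ≈ 1.614 m/s

x² + y² = 19²
2x·dx/dt + 2y·dy/dt = 0
dy/dt = -x/y · dx/dt = -9/(2√70) · 3 = -27√70/140 m/s
The top is descending at 27√70/140 ≈ 1.614 m/s.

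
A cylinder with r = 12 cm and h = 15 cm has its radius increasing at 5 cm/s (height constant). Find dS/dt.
390π cm²/s

S = 2πrh + 2πr² (lateral + bases)
dS/dt = (2πh + 4πr)·dr/dt = (2π·15 + 4π·12)·5
= 390π cm²/s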